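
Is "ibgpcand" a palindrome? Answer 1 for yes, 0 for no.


Input: ibgpcand
Reversed: dnacpgbi
  Compare pos 0 ('i') with pos 7 ('d'): MISMATCH
  Compare pos 1 ('b') with pos 6 ('n'): MISMATCH
  Compare pos 2 ('g') with pos 5 ('a'): MISMATCH
  Compare pos 3 ('p') with pos 4 ('c'): MISMATCH
Result: not a palindrome

0


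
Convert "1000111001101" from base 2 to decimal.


Input: "1000111001101" in base 2
Positional expansion:
  Digit '1' (value 1) x 2^12 = 4096
  Digit '0' (value 0) x 2^11 = 0
  Digit '0' (value 0) x 2^10 = 0
  Digit '0' (value 0) x 2^9 = 0
  Digit '1' (value 1) x 2^8 = 256
  Digit '1' (value 1) x 2^7 = 128
  Digit '1' (value 1) x 2^6 = 64
  Digit '0' (value 0) x 2^5 = 0
  Digit '0' (value 0) x 2^4 = 0
  Digit '1' (value 1) x 2^3 = 8
  Digit '1' (value 1) x 2^2 = 4
  Digit '0' (value 0) x 2^1 = 0
  Digit '1' (value 1) x 2^0 = 1
Sum = 4557

4557


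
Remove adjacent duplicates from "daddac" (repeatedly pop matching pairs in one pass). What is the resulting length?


Input: daddac
Stack-based adjacent duplicate removal:
  Read 'd': push. Stack: d
  Read 'a': push. Stack: da
  Read 'd': push. Stack: dad
  Read 'd': matches stack top 'd' => pop. Stack: da
  Read 'a': matches stack top 'a' => pop. Stack: d
  Read 'c': push. Stack: dc
Final stack: "dc" (length 2)

2


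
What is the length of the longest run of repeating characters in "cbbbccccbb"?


Input: "cbbbccccbb"
Scanning for longest run:
  Position 1 ('b'): new char, reset run to 1
  Position 2 ('b'): continues run of 'b', length=2
  Position 3 ('b'): continues run of 'b', length=3
  Position 4 ('c'): new char, reset run to 1
  Position 5 ('c'): continues run of 'c', length=2
  Position 6 ('c'): continues run of 'c', length=3
  Position 7 ('c'): continues run of 'c', length=4
  Position 8 ('b'): new char, reset run to 1
  Position 9 ('b'): continues run of 'b', length=2
Longest run: 'c' with length 4

4


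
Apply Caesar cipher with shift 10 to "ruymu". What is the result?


Caesar cipher: shift "ruymu" by 10
  'r' (pos 17) + 10 = pos 1 = 'b'
  'u' (pos 20) + 10 = pos 4 = 'e'
  'y' (pos 24) + 10 = pos 8 = 'i'
  'm' (pos 12) + 10 = pos 22 = 'w'
  'u' (pos 20) + 10 = pos 4 = 'e'
Result: beiwe

beiwe


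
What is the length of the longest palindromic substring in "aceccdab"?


Input: "aceccdab"
Checking substrings for palindromes:
  [1:4] "cec" (len 3) => palindrome
  [3:5] "cc" (len 2) => palindrome
Longest palindromic substring: "cec" with length 3

3


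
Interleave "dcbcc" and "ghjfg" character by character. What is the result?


Interleaving "dcbcc" and "ghjfg":
  Position 0: 'd' from first, 'g' from second => "dg"
  Position 1: 'c' from first, 'h' from second => "ch"
  Position 2: 'b' from first, 'j' from second => "bj"
  Position 3: 'c' from first, 'f' from second => "cf"
  Position 4: 'c' from first, 'g' from second => "cg"
Result: dgchbjcfcg

dgchbjcfcg


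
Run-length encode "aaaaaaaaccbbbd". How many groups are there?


Input: aaaaaaaaccbbbd
Scanning for consecutive runs:
  Group 1: 'a' x 8 (positions 0-7)
  Group 2: 'c' x 2 (positions 8-9)
  Group 3: 'b' x 3 (positions 10-12)
  Group 4: 'd' x 1 (positions 13-13)
Total groups: 4

4


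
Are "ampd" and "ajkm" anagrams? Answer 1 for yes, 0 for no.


Strings: "ampd", "ajkm"
Sorted first:  admp
Sorted second: ajkm
Differ at position 1: 'd' vs 'j' => not anagrams

0


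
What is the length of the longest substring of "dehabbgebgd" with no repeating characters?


Input: "dehabbgebgd"
Sliding window (track last position of each char):
  Position 0 ('d'): window [0,0] length 1 -- new best
  Position 1 ('e'): window [0,1] length 2 -- new best
  Position 2 ('h'): window [0,2] length 3 -- new best
  Position 3 ('a'): window [0,3] length 4 -- new best
  Position 4 ('b'): window [0,4] length 5 -- new best
  Position 5 ('b'): repeat (last at 4), move window start to 5
  Position 5 ('b'): window [5,5] length 1
  Position 6 ('g'): window [5,6] length 2
  Position 7 ('e'): window [5,7] length 3
  Position 8 ('b'): repeat (last at 5), move window start to 6
  Position 8 ('b'): window [6,8] length 3
  Position 9 ('g'): repeat (last at 6), move window start to 7
  Position 9 ('g'): window [7,9] length 3
  Position 10 ('d'): window [7,10] length 4
Longest substring with no repeats: "dehab" with length 5

5


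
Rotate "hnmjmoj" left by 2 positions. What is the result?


Input: "hnmjmoj", rotate left by 2
First 2 characters: "hn"
Remaining characters: "mjmoj"
Concatenate remaining + first: "mjmoj" + "hn" = "mjmojhn"

mjmojhn


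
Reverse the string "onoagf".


Input: onoagf
Reading characters right to left:
  Position 5: 'f'
  Position 4: 'g'
  Position 3: 'a'
  Position 2: 'o'
  Position 1: 'n'
  Position 0: 'o'
Reversed: fgaono

fgaono


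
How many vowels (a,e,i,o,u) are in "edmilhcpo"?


Input: edmilhcpo
Checking each character:
  'e' at position 0: vowel (running total: 1)
  'd' at position 1: consonant
  'm' at position 2: consonant
  'i' at position 3: vowel (running total: 2)
  'l' at position 4: consonant
  'h' at position 5: consonant
  'c' at position 6: consonant
  'p' at position 7: consonant
  'o' at position 8: vowel (running total: 3)
Total vowels: 3

3


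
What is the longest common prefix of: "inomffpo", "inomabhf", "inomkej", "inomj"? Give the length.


Words: inomffpo, inomabhf, inomkej, inomj
  Position 0: all 'i' => match
  Position 1: all 'n' => match
  Position 2: all 'o' => match
  Position 3: all 'm' => match
  Position 4: ('f', 'a', 'k', 'j') => mismatch, stop
LCP = "inom" (length 4)

4


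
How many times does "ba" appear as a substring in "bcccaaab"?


Searching for "ba" in "bcccaaab"
Scanning each position:
  Position 0: "bc" => no
  Position 1: "cc" => no
  Position 2: "cc" => no
  Position 3: "ca" => no
  Position 4: "aa" => no
  Position 5: "aa" => no
  Position 6: "ab" => no
Total occurrences: 0

0


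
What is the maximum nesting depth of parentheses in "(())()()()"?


Input: "(())()()()"
Tracking depth:
  Position 0 '(': depth becomes 1
  Position 1 '(': depth becomes 2
  Position 2 ')': depth becomes 1
  Position 3 ')': depth becomes 0
  Position 4 '(': depth becomes 1
  Position 5 ')': depth becomes 0
  Position 6 '(': depth becomes 1
  Position 7 ')': depth becomes 0
  Position 8 '(': depth becomes 1
  Position 9 ')': depth becomes 0
Maximum depth reached: 2

2


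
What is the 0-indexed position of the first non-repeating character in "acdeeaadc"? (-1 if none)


Input: acdeeaadc
Character frequencies:
  'a': 3
  'c': 2
  'd': 2
  'e': 2
Scanning left to right for freq == 1:
  Position 0 ('a'): freq=3, skip
  Position 1 ('c'): freq=2, skip
  Position 2 ('d'): freq=2, skip
  Position 3 ('e'): freq=2, skip
  Position 4 ('e'): freq=2, skip
  Position 5 ('a'): freq=3, skip
  Position 6 ('a'): freq=3, skip
  Position 7 ('d'): freq=2, skip
  Position 8 ('c'): freq=2, skip
  No unique character found => answer = -1

-1


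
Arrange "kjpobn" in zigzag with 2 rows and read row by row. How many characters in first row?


Zigzag "kjpobn" into 2 rows:
Placing characters:
  'k' => row 0
  'j' => row 1
  'p' => row 0
  'o' => row 1
  'b' => row 0
  'n' => row 1
Rows:
  Row 0: "kpb"
  Row 1: "jon"
First row length: 3

3


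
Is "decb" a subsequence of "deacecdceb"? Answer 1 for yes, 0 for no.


Check if "decb" is a subsequence of "deacecdceb"
Greedy scan:
  Position 0 ('d'): matches sub[0] = 'd'
  Position 1 ('e'): matches sub[1] = 'e'
  Position 2 ('a'): no match needed
  Position 3 ('c'): matches sub[2] = 'c'
  Position 4 ('e'): no match needed
  Position 5 ('c'): no match needed
  Position 6 ('d'): no match needed
  Position 7 ('c'): no match needed
  Position 8 ('e'): no match needed
  Position 9 ('b'): matches sub[3] = 'b'
All 4 characters matched => is a subsequence

1


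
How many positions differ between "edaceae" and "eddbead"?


Comparing "edaceae" and "eddbead" position by position:
  Position 0: 'e' vs 'e' => same
  Position 1: 'd' vs 'd' => same
  Position 2: 'a' vs 'd' => DIFFER
  Position 3: 'c' vs 'b' => DIFFER
  Position 4: 'e' vs 'e' => same
  Position 5: 'a' vs 'a' => same
  Position 6: 'e' vs 'd' => DIFFER
Positions that differ: 3

3


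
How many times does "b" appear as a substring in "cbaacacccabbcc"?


Searching for "b" in "cbaacacccabbcc"
Scanning each position:
  Position 0: "c" => no
  Position 1: "b" => MATCH
  Position 2: "a" => no
  Position 3: "a" => no
  Position 4: "c" => no
  Position 5: "a" => no
  Position 6: "c" => no
  Position 7: "c" => no
  Position 8: "c" => no
  Position 9: "a" => no
  Position 10: "b" => MATCH
  Position 11: "b" => MATCH
  Position 12: "c" => no
  Position 13: "c" => no
Total occurrences: 3

3


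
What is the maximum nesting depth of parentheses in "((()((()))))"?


Input: "((()((()))))"
Tracking depth:
  Position 0 '(': depth becomes 1
  Position 1 '(': depth becomes 2
  Position 2 '(': depth becomes 3
  Position 3 ')': depth becomes 2
  Position 4 '(': depth becomes 3
  Position 5 '(': depth becomes 4
  Position 6 '(': depth becomes 5
  Position 7 ')': depth becomes 4
  Position 8 ')': depth becomes 3
  Position 9 ')': depth becomes 2
  Position 10 ')': depth becomes 1
  Position 11 ')': depth becomes 0
Maximum depth reached: 5

5


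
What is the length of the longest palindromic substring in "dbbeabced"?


Input: "dbbeabced"
Checking substrings for palindromes:
  [1:3] "bb" (len 2) => palindrome
Longest palindromic substring: "bb" with length 2

2


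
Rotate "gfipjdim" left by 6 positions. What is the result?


Input: "gfipjdim", rotate left by 6
First 6 characters: "gfipjd"
Remaining characters: "im"
Concatenate remaining + first: "im" + "gfipjd" = "imgfipjd"

imgfipjd


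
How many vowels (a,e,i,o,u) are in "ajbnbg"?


Input: ajbnbg
Checking each character:
  'a' at position 0: vowel (running total: 1)
  'j' at position 1: consonant
  'b' at position 2: consonant
  'n' at position 3: consonant
  'b' at position 4: consonant
  'g' at position 5: consonant
Total vowels: 1

1


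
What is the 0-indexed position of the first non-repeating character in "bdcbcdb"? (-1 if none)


Input: bdcbcdb
Character frequencies:
  'b': 3
  'c': 2
  'd': 2
Scanning left to right for freq == 1:
  Position 0 ('b'): freq=3, skip
  Position 1 ('d'): freq=2, skip
  Position 2 ('c'): freq=2, skip
  Position 3 ('b'): freq=3, skip
  Position 4 ('c'): freq=2, skip
  Position 5 ('d'): freq=2, skip
  Position 6 ('b'): freq=3, skip
  No unique character found => answer = -1

-1


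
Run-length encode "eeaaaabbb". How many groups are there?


Input: eeaaaabbb
Scanning for consecutive runs:
  Group 1: 'e' x 2 (positions 0-1)
  Group 2: 'a' x 4 (positions 2-5)
  Group 3: 'b' x 3 (positions 6-8)
Total groups: 3

3


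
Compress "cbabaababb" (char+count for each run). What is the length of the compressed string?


Input: cbabaababb
Runs:
  'c' x 1 => "c1"
  'b' x 1 => "b1"
  'a' x 1 => "a1"
  'b' x 1 => "b1"
  'a' x 2 => "a2"
  'b' x 1 => "b1"
  'a' x 1 => "a1"
  'b' x 2 => "b2"
Compressed: "c1b1a1b1a2b1a1b2"
Compressed length: 16

16


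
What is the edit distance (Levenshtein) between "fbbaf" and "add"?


Computing edit distance: "fbbaf" -> "add"
DP table:
           a    d    d
      0    1    2    3
  f   1    1    2    3
  b   2    2    2    3
  b   3    3    3    3
  a   4    3    4    4
  f   5    4    4    5
Edit distance = dp[5][3] = 5

5


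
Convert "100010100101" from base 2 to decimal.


Input: "100010100101" in base 2
Positional expansion:
  Digit '1' (value 1) x 2^11 = 2048
  Digit '0' (value 0) x 2^10 = 0
  Digit '0' (value 0) x 2^9 = 0
  Digit '0' (value 0) x 2^8 = 0
  Digit '1' (value 1) x 2^7 = 128
  Digit '0' (value 0) x 2^6 = 0
  Digit '1' (value 1) x 2^5 = 32
  Digit '0' (value 0) x 2^4 = 0
  Digit '0' (value 0) x 2^3 = 0
  Digit '1' (value 1) x 2^2 = 4
  Digit '0' (value 0) x 2^1 = 0
  Digit '1' (value 1) x 2^0 = 1
Sum = 2213

2213


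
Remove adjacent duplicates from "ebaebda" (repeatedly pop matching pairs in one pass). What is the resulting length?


Input: ebaebda
Stack-based adjacent duplicate removal:
  Read 'e': push. Stack: e
  Read 'b': push. Stack: eb
  Read 'a': push. Stack: eba
  Read 'e': push. Stack: ebae
  Read 'b': push. Stack: ebaeb
  Read 'd': push. Stack: ebaebd
  Read 'a': push. Stack: ebaebda
Final stack: "ebaebda" (length 7)

7


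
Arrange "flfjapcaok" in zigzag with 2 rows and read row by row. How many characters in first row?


Zigzag "flfjapcaok" into 2 rows:
Placing characters:
  'f' => row 0
  'l' => row 1
  'f' => row 0
  'j' => row 1
  'a' => row 0
  'p' => row 1
  'c' => row 0
  'a' => row 1
  'o' => row 0
  'k' => row 1
Rows:
  Row 0: "ffaco"
  Row 1: "ljpak"
First row length: 5

5


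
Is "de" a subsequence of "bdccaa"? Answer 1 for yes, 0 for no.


Check if "de" is a subsequence of "bdccaa"
Greedy scan:
  Position 0 ('b'): no match needed
  Position 1 ('d'): matches sub[0] = 'd'
  Position 2 ('c'): no match needed
  Position 3 ('c'): no match needed
  Position 4 ('a'): no match needed
  Position 5 ('a'): no match needed
Only matched 1/2 characters => not a subsequence

0


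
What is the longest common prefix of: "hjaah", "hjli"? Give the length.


Words: hjaah, hjli
  Position 0: all 'h' => match
  Position 1: all 'j' => match
  Position 2: ('a', 'l') => mismatch, stop
LCP = "hj" (length 2)

2


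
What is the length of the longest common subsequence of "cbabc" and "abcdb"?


LCS of "cbabc" and "abcdb"
DP table:
           a    b    c    d    b
      0    0    0    0    0    0
  c   0    0    0    1    1    1
  b   0    0    1    1    1    2
  a   0    1    1    1    1    2
  b   0    1    2    2    2    2
  c   0    1    2    3    3    3
LCS length = dp[5][5] = 3

3


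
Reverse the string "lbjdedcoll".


Input: lbjdedcoll
Reading characters right to left:
  Position 9: 'l'
  Position 8: 'l'
  Position 7: 'o'
  Position 6: 'c'
  Position 5: 'd'
  Position 4: 'e'
  Position 3: 'd'
  Position 2: 'j'
  Position 1: 'b'
  Position 0: 'l'
Reversed: llocdedjbl

llocdedjbl


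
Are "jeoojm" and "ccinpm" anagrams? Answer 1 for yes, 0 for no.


Strings: "jeoojm", "ccinpm"
Sorted first:  ejjmoo
Sorted second: ccimnp
Differ at position 0: 'e' vs 'c' => not anagrams

0


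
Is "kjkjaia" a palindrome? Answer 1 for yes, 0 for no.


Input: kjkjaia
Reversed: aiajkjk
  Compare pos 0 ('k') with pos 6 ('a'): MISMATCH
  Compare pos 1 ('j') with pos 5 ('i'): MISMATCH
  Compare pos 2 ('k') with pos 4 ('a'): MISMATCH
Result: not a palindrome

0


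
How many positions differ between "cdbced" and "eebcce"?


Comparing "cdbced" and "eebcce" position by position:
  Position 0: 'c' vs 'e' => DIFFER
  Position 1: 'd' vs 'e' => DIFFER
  Position 2: 'b' vs 'b' => same
  Position 3: 'c' vs 'c' => same
  Position 4: 'e' vs 'c' => DIFFER
  Position 5: 'd' vs 'e' => DIFFER
Positions that differ: 4

4


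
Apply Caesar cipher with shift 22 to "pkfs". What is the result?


Caesar cipher: shift "pkfs" by 22
  'p' (pos 15) + 22 = pos 11 = 'l'
  'k' (pos 10) + 22 = pos 6 = 'g'
  'f' (pos 5) + 22 = pos 1 = 'b'
  's' (pos 18) + 22 = pos 14 = 'o'
Result: lgbo

lgbo


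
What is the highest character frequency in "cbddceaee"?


Input: cbddceaee
Character counts:
  'a': 1
  'b': 1
  'c': 2
  'd': 2
  'e': 3
Maximum frequency: 3

3


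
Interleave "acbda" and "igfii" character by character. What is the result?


Interleaving "acbda" and "igfii":
  Position 0: 'a' from first, 'i' from second => "ai"
  Position 1: 'c' from first, 'g' from second => "cg"
  Position 2: 'b' from first, 'f' from second => "bf"
  Position 3: 'd' from first, 'i' from second => "di"
  Position 4: 'a' from first, 'i' from second => "ai"
Result: aicgbfdiai

aicgbfdiai


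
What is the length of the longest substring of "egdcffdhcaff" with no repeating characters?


Input: "egdcffdhcaff"
Sliding window (track last position of each char):
  Position 0 ('e'): window [0,0] length 1 -- new best
  Position 1 ('g'): window [0,1] length 2 -- new best
  Position 2 ('d'): window [0,2] length 3 -- new best
  Position 3 ('c'): window [0,3] length 4 -- new best
  Position 4 ('f'): window [0,4] length 5 -- new best
  Position 5 ('f'): repeat (last at 4), move window start to 5
  Position 5 ('f'): window [5,5] length 1
  Position 6 ('d'): window [5,6] length 2
  Position 7 ('h'): window [5,7] length 3
  Position 8 ('c'): window [5,8] length 4
  Position 9 ('a'): window [5,9] length 5
  Position 10 ('f'): repeat (last at 5), move window start to 6
  Position 10 ('f'): window [6,10] length 5
  Position 11 ('f'): repeat (last at 10), move window start to 11
  Position 11 ('f'): window [11,11] length 1
Longest substring with no repeats: "egdcf" with length 5

5


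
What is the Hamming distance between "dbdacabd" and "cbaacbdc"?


Comparing "dbdacabd" and "cbaacbdc" position by position:
  Position 0: 'd' vs 'c' => differ
  Position 1: 'b' vs 'b' => same
  Position 2: 'd' vs 'a' => differ
  Position 3: 'a' vs 'a' => same
  Position 4: 'c' vs 'c' => same
  Position 5: 'a' vs 'b' => differ
  Position 6: 'b' vs 'd' => differ
  Position 7: 'd' vs 'c' => differ
Total differences (Hamming distance): 5

5


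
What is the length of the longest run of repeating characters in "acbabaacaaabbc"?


Input: "acbabaacaaabbc"
Scanning for longest run:
  Position 1 ('c'): new char, reset run to 1
  Position 2 ('b'): new char, reset run to 1
  Position 3 ('a'): new char, reset run to 1
  Position 4 ('b'): new char, reset run to 1
  Position 5 ('a'): new char, reset run to 1
  Position 6 ('a'): continues run of 'a', length=2
  Position 7 ('c'): new char, reset run to 1
  Position 8 ('a'): new char, reset run to 1
  Position 9 ('a'): continues run of 'a', length=2
  Position 10 ('a'): continues run of 'a', length=3
  Position 11 ('b'): new char, reset run to 1
  Position 12 ('b'): continues run of 'b', length=2
  Position 13 ('c'): new char, reset run to 1
Longest run: 'a' with length 3

3


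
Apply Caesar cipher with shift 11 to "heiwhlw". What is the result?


Caesar cipher: shift "heiwhlw" by 11
  'h' (pos 7) + 11 = pos 18 = 's'
  'e' (pos 4) + 11 = pos 15 = 'p'
  'i' (pos 8) + 11 = pos 19 = 't'
  'w' (pos 22) + 11 = pos 7 = 'h'
  'h' (pos 7) + 11 = pos 18 = 's'
  'l' (pos 11) + 11 = pos 22 = 'w'
  'w' (pos 22) + 11 = pos 7 = 'h'
Result: spthswh

spthswh


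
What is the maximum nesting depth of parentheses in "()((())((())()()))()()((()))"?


Input: "()((())((())()()))()()((()))"
Tracking depth:
  Position 0 '(': depth becomes 1
  Position 1 ')': depth becomes 0
  Position 2 '(': depth becomes 1
  Position 3 '(': depth becomes 2
  Position 4 '(': depth becomes 3
  Position 5 ')': depth becomes 2
  Position 6 ')': depth becomes 1
  Position 7 '(': depth becomes 2
  Position 8 '(': depth becomes 3
  Position 9 '(': depth becomes 4
  Position 10 ')': depth becomes 3
  Position 11 ')': depth becomes 2
  Position 12 '(': depth becomes 3
  Position 13 ')': depth becomes 2
  Position 14 '(': depth becomes 3
  Position 15 ')': depth becomes 2
  Position 16 ')': depth becomes 1
  Position 17 ')': depth becomes 0
  Position 18 '(': depth becomes 1
  Position 19 ')': depth becomes 0
  Position 20 '(': depth becomes 1
  Position 21 ')': depth becomes 0
  Position 22 '(': depth becomes 1
  Position 23 '(': depth becomes 2
  Position 24 '(': depth becomes 3
  Position 25 ')': depth becomes 2
  Position 26 ')': depth becomes 1
  Position 27 ')': depth becomes 0
Maximum depth reached: 4

4


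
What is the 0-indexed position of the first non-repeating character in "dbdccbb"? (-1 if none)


Input: dbdccbb
Character frequencies:
  'b': 3
  'c': 2
  'd': 2
Scanning left to right for freq == 1:
  Position 0 ('d'): freq=2, skip
  Position 1 ('b'): freq=3, skip
  Position 2 ('d'): freq=2, skip
  Position 3 ('c'): freq=2, skip
  Position 4 ('c'): freq=2, skip
  Position 5 ('b'): freq=3, skip
  Position 6 ('b'): freq=3, skip
  No unique character found => answer = -1

-1


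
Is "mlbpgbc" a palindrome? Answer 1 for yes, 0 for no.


Input: mlbpgbc
Reversed: cbgpblm
  Compare pos 0 ('m') with pos 6 ('c'): MISMATCH
  Compare pos 1 ('l') with pos 5 ('b'): MISMATCH
  Compare pos 2 ('b') with pos 4 ('g'): MISMATCH
Result: not a palindrome

0


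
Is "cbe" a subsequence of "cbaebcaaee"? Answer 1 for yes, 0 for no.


Check if "cbe" is a subsequence of "cbaebcaaee"
Greedy scan:
  Position 0 ('c'): matches sub[0] = 'c'
  Position 1 ('b'): matches sub[1] = 'b'
  Position 2 ('a'): no match needed
  Position 3 ('e'): matches sub[2] = 'e'
  Position 4 ('b'): no match needed
  Position 5 ('c'): no match needed
  Position 6 ('a'): no match needed
  Position 7 ('a'): no match needed
  Position 8 ('e'): no match needed
  Position 9 ('e'): no match needed
All 3 characters matched => is a subsequence

1


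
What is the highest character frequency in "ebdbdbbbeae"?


Input: ebdbdbbbeae
Character counts:
  'a': 1
  'b': 5
  'd': 2
  'e': 3
Maximum frequency: 5

5


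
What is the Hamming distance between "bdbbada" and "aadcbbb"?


Comparing "bdbbada" and "aadcbbb" position by position:
  Position 0: 'b' vs 'a' => differ
  Position 1: 'd' vs 'a' => differ
  Position 2: 'b' vs 'd' => differ
  Position 3: 'b' vs 'c' => differ
  Position 4: 'a' vs 'b' => differ
  Position 5: 'd' vs 'b' => differ
  Position 6: 'a' vs 'b' => differ
Total differences (Hamming distance): 7

7


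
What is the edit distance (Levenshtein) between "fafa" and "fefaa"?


Computing edit distance: "fafa" -> "fefaa"
DP table:
           f    e    f    a    a
      0    1    2    3    4    5
  f   1    0    1    2    3    4
  a   2    1    1    2    2    3
  f   3    2    2    1    2    3
  a   4    3    3    2    1    2
Edit distance = dp[4][5] = 2

2


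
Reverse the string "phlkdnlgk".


Input: phlkdnlgk
Reading characters right to left:
  Position 8: 'k'
  Position 7: 'g'
  Position 6: 'l'
  Position 5: 'n'
  Position 4: 'd'
  Position 3: 'k'
  Position 2: 'l'
  Position 1: 'h'
  Position 0: 'p'
Reversed: kglndklhp

kglndklhp


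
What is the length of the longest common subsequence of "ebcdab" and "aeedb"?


LCS of "ebcdab" and "aeedb"
DP table:
           a    e    e    d    b
      0    0    0    0    0    0
  e   0    0    1    1    1    1
  b   0    0    1    1    1    2
  c   0    0    1    1    1    2
  d   0    0    1    1    2    2
  a   0    1    1    1    2    2
  b   0    1    1    1    2    3
LCS length = dp[6][5] = 3

3


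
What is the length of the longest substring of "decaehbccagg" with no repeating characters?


Input: "decaehbccagg"
Sliding window (track last position of each char):
  Position 0 ('d'): window [0,0] length 1 -- new best
  Position 1 ('e'): window [0,1] length 2 -- new best
  Position 2 ('c'): window [0,2] length 3 -- new best
  Position 3 ('a'): window [0,3] length 4 -- new best
  Position 4 ('e'): repeat (last at 1), move window start to 2
  Position 4 ('e'): window [2,4] length 3
  Position 5 ('h'): window [2,5] length 4
  Position 6 ('b'): window [2,6] length 5 -- new best
  Position 7 ('c'): repeat (last at 2), move window start to 3
  Position 7 ('c'): window [3,7] length 5
  Position 8 ('c'): repeat (last at 7), move window start to 8
  Position 8 ('c'): window [8,8] length 1
  Position 9 ('a'): window [8,9] length 2
  Position 10 ('g'): window [8,10] length 3
  Position 11 ('g'): repeat (last at 10), move window start to 11
  Position 11 ('g'): window [11,11] length 1
Longest substring with no repeats: "caehb" with length 5

5


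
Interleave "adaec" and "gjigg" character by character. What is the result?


Interleaving "adaec" and "gjigg":
  Position 0: 'a' from first, 'g' from second => "ag"
  Position 1: 'd' from first, 'j' from second => "dj"
  Position 2: 'a' from first, 'i' from second => "ai"
  Position 3: 'e' from first, 'g' from second => "eg"
  Position 4: 'c' from first, 'g' from second => "cg"
Result: agdjaiegcg

agdjaiegcg


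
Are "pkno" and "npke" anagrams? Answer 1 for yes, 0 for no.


Strings: "pkno", "npke"
Sorted first:  knop
Sorted second: eknp
Differ at position 0: 'k' vs 'e' => not anagrams

0


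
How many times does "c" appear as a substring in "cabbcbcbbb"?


Searching for "c" in "cabbcbcbbb"
Scanning each position:
  Position 0: "c" => MATCH
  Position 1: "a" => no
  Position 2: "b" => no
  Position 3: "b" => no
  Position 4: "c" => MATCH
  Position 5: "b" => no
  Position 6: "c" => MATCH
  Position 7: "b" => no
  Position 8: "b" => no
  Position 9: "b" => no
Total occurrences: 3

3


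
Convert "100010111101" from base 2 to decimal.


Input: "100010111101" in base 2
Positional expansion:
  Digit '1' (value 1) x 2^11 = 2048
  Digit '0' (value 0) x 2^10 = 0
  Digit '0' (value 0) x 2^9 = 0
  Digit '0' (value 0) x 2^8 = 0
  Digit '1' (value 1) x 2^7 = 128
  Digit '0' (value 0) x 2^6 = 0
  Digit '1' (value 1) x 2^5 = 32
  Digit '1' (value 1) x 2^4 = 16
  Digit '1' (value 1) x 2^3 = 8
  Digit '1' (value 1) x 2^2 = 4
  Digit '0' (value 0) x 2^1 = 0
  Digit '1' (value 1) x 2^0 = 1
Sum = 2237

2237


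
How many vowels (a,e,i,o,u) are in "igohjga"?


Input: igohjga
Checking each character:
  'i' at position 0: vowel (running total: 1)
  'g' at position 1: consonant
  'o' at position 2: vowel (running total: 2)
  'h' at position 3: consonant
  'j' at position 4: consonant
  'g' at position 5: consonant
  'a' at position 6: vowel (running total: 3)
Total vowels: 3

3


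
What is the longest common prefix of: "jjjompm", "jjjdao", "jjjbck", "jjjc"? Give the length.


Words: jjjompm, jjjdao, jjjbck, jjjc
  Position 0: all 'j' => match
  Position 1: all 'j' => match
  Position 2: all 'j' => match
  Position 3: ('o', 'd', 'b', 'c') => mismatch, stop
LCP = "jjj" (length 3)

3


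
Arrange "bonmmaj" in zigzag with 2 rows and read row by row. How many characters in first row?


Zigzag "bonmmaj" into 2 rows:
Placing characters:
  'b' => row 0
  'o' => row 1
  'n' => row 0
  'm' => row 1
  'm' => row 0
  'a' => row 1
  'j' => row 0
Rows:
  Row 0: "bnmj"
  Row 1: "oma"
First row length: 4

4


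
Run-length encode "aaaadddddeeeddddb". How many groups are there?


Input: aaaadddddeeeddddb
Scanning for consecutive runs:
  Group 1: 'a' x 4 (positions 0-3)
  Group 2: 'd' x 5 (positions 4-8)
  Group 3: 'e' x 3 (positions 9-11)
  Group 4: 'd' x 4 (positions 12-15)
  Group 5: 'b' x 1 (positions 16-16)
Total groups: 5

5


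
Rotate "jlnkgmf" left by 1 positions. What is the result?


Input: "jlnkgmf", rotate left by 1
First 1 characters: "j"
Remaining characters: "lnkgmf"
Concatenate remaining + first: "lnkgmf" + "j" = "lnkgmfj"

lnkgmfj


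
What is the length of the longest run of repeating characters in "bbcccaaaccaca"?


Input: "bbcccaaaccaca"
Scanning for longest run:
  Position 1 ('b'): continues run of 'b', length=2
  Position 2 ('c'): new char, reset run to 1
  Position 3 ('c'): continues run of 'c', length=2
  Position 4 ('c'): continues run of 'c', length=3
  Position 5 ('a'): new char, reset run to 1
  Position 6 ('a'): continues run of 'a', length=2
  Position 7 ('a'): continues run of 'a', length=3
  Position 8 ('c'): new char, reset run to 1
  Position 9 ('c'): continues run of 'c', length=2
  Position 10 ('a'): new char, reset run to 1
  Position 11 ('c'): new char, reset run to 1
  Position 12 ('a'): new char, reset run to 1
Longest run: 'c' with length 3

3


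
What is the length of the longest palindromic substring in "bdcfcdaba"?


Input: "bdcfcdaba"
Checking substrings for palindromes:
  [1:6] "dcfcd" (len 5) => palindrome
  [2:5] "cfc" (len 3) => palindrome
  [6:9] "aba" (len 3) => palindrome
Longest palindromic substring: "dcfcd" with length 5

5


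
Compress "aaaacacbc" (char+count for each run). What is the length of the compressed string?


Input: aaaacacbc
Runs:
  'a' x 4 => "a4"
  'c' x 1 => "c1"
  'a' x 1 => "a1"
  'c' x 1 => "c1"
  'b' x 1 => "b1"
  'c' x 1 => "c1"
Compressed: "a4c1a1c1b1c1"
Compressed length: 12

12


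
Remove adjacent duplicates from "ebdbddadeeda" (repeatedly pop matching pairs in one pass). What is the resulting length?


Input: ebdbddadeeda
Stack-based adjacent duplicate removal:
  Read 'e': push. Stack: e
  Read 'b': push. Stack: eb
  Read 'd': push. Stack: ebd
  Read 'b': push. Stack: ebdb
  Read 'd': push. Stack: ebdbd
  Read 'd': matches stack top 'd' => pop. Stack: ebdb
  Read 'a': push. Stack: ebdba
  Read 'd': push. Stack: ebdbad
  Read 'e': push. Stack: ebdbade
  Read 'e': matches stack top 'e' => pop. Stack: ebdbad
  Read 'd': matches stack top 'd' => pop. Stack: ebdba
  Read 'a': matches stack top 'a' => pop. Stack: ebdb
Final stack: "ebdb" (length 4)

4


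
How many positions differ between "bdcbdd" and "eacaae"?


Comparing "bdcbdd" and "eacaae" position by position:
  Position 0: 'b' vs 'e' => DIFFER
  Position 1: 'd' vs 'a' => DIFFER
  Position 2: 'c' vs 'c' => same
  Position 3: 'b' vs 'a' => DIFFER
  Position 4: 'd' vs 'a' => DIFFER
  Position 5: 'd' vs 'e' => DIFFER
Positions that differ: 5

5


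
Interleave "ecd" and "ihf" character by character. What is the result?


Interleaving "ecd" and "ihf":
  Position 0: 'e' from first, 'i' from second => "ei"
  Position 1: 'c' from first, 'h' from second => "ch"
  Position 2: 'd' from first, 'f' from second => "df"
Result: eichdf

eichdf


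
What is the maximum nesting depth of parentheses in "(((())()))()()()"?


Input: "(((())()))()()()"
Tracking depth:
  Position 0 '(': depth becomes 1
  Position 1 '(': depth becomes 2
  Position 2 '(': depth becomes 3
  Position 3 '(': depth becomes 4
  Position 4 ')': depth becomes 3
  Position 5 ')': depth becomes 2
  Position 6 '(': depth becomes 3
  Position 7 ')': depth becomes 2
  Position 8 ')': depth becomes 1
  Position 9 ')': depth becomes 0
  Position 10 '(': depth becomes 1
  Position 11 ')': depth becomes 0
  Position 12 '(': depth becomes 1
  Position 13 ')': depth becomes 0
  Position 14 '(': depth becomes 1
  Position 15 ')': depth becomes 0
Maximum depth reached: 4

4


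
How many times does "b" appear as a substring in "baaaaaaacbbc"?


Searching for "b" in "baaaaaaacbbc"
Scanning each position:
  Position 0: "b" => MATCH
  Position 1: "a" => no
  Position 2: "a" => no
  Position 3: "a" => no
  Position 4: "a" => no
  Position 5: "a" => no
  Position 6: "a" => no
  Position 7: "a" => no
  Position 8: "c" => no
  Position 9: "b" => MATCH
  Position 10: "b" => MATCH
  Position 11: "c" => no
Total occurrences: 3

3


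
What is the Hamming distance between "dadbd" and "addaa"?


Comparing "dadbd" and "addaa" position by position:
  Position 0: 'd' vs 'a' => differ
  Position 1: 'a' vs 'd' => differ
  Position 2: 'd' vs 'd' => same
  Position 3: 'b' vs 'a' => differ
  Position 4: 'd' vs 'a' => differ
Total differences (Hamming distance): 4

4


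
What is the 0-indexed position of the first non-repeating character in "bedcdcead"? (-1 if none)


Input: bedcdcead
Character frequencies:
  'a': 1
  'b': 1
  'c': 2
  'd': 3
  'e': 2
Scanning left to right for freq == 1:
  Position 0 ('b'): unique! => answer = 0

0


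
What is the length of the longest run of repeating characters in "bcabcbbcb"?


Input: "bcabcbbcb"
Scanning for longest run:
  Position 1 ('c'): new char, reset run to 1
  Position 2 ('a'): new char, reset run to 1
  Position 3 ('b'): new char, reset run to 1
  Position 4 ('c'): new char, reset run to 1
  Position 5 ('b'): new char, reset run to 1
  Position 6 ('b'): continues run of 'b', length=2
  Position 7 ('c'): new char, reset run to 1
  Position 8 ('b'): new char, reset run to 1
Longest run: 'b' with length 2

2


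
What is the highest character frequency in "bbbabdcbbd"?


Input: bbbabdcbbd
Character counts:
  'a': 1
  'b': 6
  'c': 1
  'd': 2
Maximum frequency: 6

6


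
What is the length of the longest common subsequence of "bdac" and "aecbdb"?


LCS of "bdac" and "aecbdb"
DP table:
           a    e    c    b    d    b
      0    0    0    0    0    0    0
  b   0    0    0    0    1    1    1
  d   0    0    0    0    1    2    2
  a   0    1    1    1    1    2    2
  c   0    1    1    2    2    2    2
LCS length = dp[4][6] = 2

2


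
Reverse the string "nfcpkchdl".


Input: nfcpkchdl
Reading characters right to left:
  Position 8: 'l'
  Position 7: 'd'
  Position 6: 'h'
  Position 5: 'c'
  Position 4: 'k'
  Position 3: 'p'
  Position 2: 'c'
  Position 1: 'f'
  Position 0: 'n'
Reversed: ldhckpcfn

ldhckpcfn


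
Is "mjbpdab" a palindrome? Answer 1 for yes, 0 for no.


Input: mjbpdab
Reversed: badpbjm
  Compare pos 0 ('m') with pos 6 ('b'): MISMATCH
  Compare pos 1 ('j') with pos 5 ('a'): MISMATCH
  Compare pos 2 ('b') with pos 4 ('d'): MISMATCH
Result: not a palindrome

0


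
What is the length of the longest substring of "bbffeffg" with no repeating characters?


Input: "bbffeffg"
Sliding window (track last position of each char):
  Position 0 ('b'): window [0,0] length 1 -- new best
  Position 1 ('b'): repeat (last at 0), move window start to 1
  Position 1 ('b'): window [1,1] length 1
  Position 2 ('f'): window [1,2] length 2 -- new best
  Position 3 ('f'): repeat (last at 2), move window start to 3
  Position 3 ('f'): window [3,3] length 1
  Position 4 ('e'): window [3,4] length 2
  Position 5 ('f'): repeat (last at 3), move window start to 4
  Position 5 ('f'): window [4,5] length 2
  Position 6 ('f'): repeat (last at 5), move window start to 6
  Position 6 ('f'): window [6,6] length 1
  Position 7 ('g'): window [6,7] length 2
Longest substring with no repeats: "bf" with length 2

2


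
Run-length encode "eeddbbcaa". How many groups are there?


Input: eeddbbcaa
Scanning for consecutive runs:
  Group 1: 'e' x 2 (positions 0-1)
  Group 2: 'd' x 2 (positions 2-3)
  Group 3: 'b' x 2 (positions 4-5)
  Group 4: 'c' x 1 (positions 6-6)
  Group 5: 'a' x 2 (positions 7-8)
Total groups: 5

5


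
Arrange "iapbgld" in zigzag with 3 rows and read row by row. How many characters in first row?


Zigzag "iapbgld" into 3 rows:
Placing characters:
  'i' => row 0
  'a' => row 1
  'p' => row 2
  'b' => row 1
  'g' => row 0
  'l' => row 1
  'd' => row 2
Rows:
  Row 0: "ig"
  Row 1: "abl"
  Row 2: "pd"
First row length: 2

2


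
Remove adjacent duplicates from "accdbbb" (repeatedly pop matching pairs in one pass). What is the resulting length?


Input: accdbbb
Stack-based adjacent duplicate removal:
  Read 'a': push. Stack: a
  Read 'c': push. Stack: ac
  Read 'c': matches stack top 'c' => pop. Stack: a
  Read 'd': push. Stack: ad
  Read 'b': push. Stack: adb
  Read 'b': matches stack top 'b' => pop. Stack: ad
  Read 'b': push. Stack: adb
Final stack: "adb" (length 3)

3


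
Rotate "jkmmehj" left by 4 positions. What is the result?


Input: "jkmmehj", rotate left by 4
First 4 characters: "jkmm"
Remaining characters: "ehj"
Concatenate remaining + first: "ehj" + "jkmm" = "ehjjkmm"

ehjjkmm


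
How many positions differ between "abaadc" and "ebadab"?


Comparing "abaadc" and "ebadab" position by position:
  Position 0: 'a' vs 'e' => DIFFER
  Position 1: 'b' vs 'b' => same
  Position 2: 'a' vs 'a' => same
  Position 3: 'a' vs 'd' => DIFFER
  Position 4: 'd' vs 'a' => DIFFER
  Position 5: 'c' vs 'b' => DIFFER
Positions that differ: 4

4


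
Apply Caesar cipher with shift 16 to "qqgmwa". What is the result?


Caesar cipher: shift "qqgmwa" by 16
  'q' (pos 16) + 16 = pos 6 = 'g'
  'q' (pos 16) + 16 = pos 6 = 'g'
  'g' (pos 6) + 16 = pos 22 = 'w'
  'm' (pos 12) + 16 = pos 2 = 'c'
  'w' (pos 22) + 16 = pos 12 = 'm'
  'a' (pos 0) + 16 = pos 16 = 'q'
Result: ggwcmq

ggwcmq


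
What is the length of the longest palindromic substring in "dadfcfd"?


Input: "dadfcfd"
Checking substrings for palindromes:
  [2:7] "dfcfd" (len 5) => palindrome
  [0:3] "dad" (len 3) => palindrome
  [3:6] "fcf" (len 3) => palindrome
Longest palindromic substring: "dfcfd" with length 5

5


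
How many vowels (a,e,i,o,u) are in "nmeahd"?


Input: nmeahd
Checking each character:
  'n' at position 0: consonant
  'm' at position 1: consonant
  'e' at position 2: vowel (running total: 1)
  'a' at position 3: vowel (running total: 2)
  'h' at position 4: consonant
  'd' at position 5: consonant
Total vowels: 2

2


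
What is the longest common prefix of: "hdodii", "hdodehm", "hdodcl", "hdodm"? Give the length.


Words: hdodii, hdodehm, hdodcl, hdodm
  Position 0: all 'h' => match
  Position 1: all 'd' => match
  Position 2: all 'o' => match
  Position 3: all 'd' => match
  Position 4: ('i', 'e', 'c', 'm') => mismatch, stop
LCP = "hdod" (length 4)

4


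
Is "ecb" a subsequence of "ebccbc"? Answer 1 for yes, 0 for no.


Check if "ecb" is a subsequence of "ebccbc"
Greedy scan:
  Position 0 ('e'): matches sub[0] = 'e'
  Position 1 ('b'): no match needed
  Position 2 ('c'): matches sub[1] = 'c'
  Position 3 ('c'): no match needed
  Position 4 ('b'): matches sub[2] = 'b'
  Position 5 ('c'): no match needed
All 3 characters matched => is a subsequence

1


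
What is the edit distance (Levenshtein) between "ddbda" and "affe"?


Computing edit distance: "ddbda" -> "affe"
DP table:
           a    f    f    e
      0    1    2    3    4
  d   1    1    2    3    4
  d   2    2    2    3    4
  b   3    3    3    3    4
  d   4    4    4    4    4
  a   5    4    5    5    5
Edit distance = dp[5][4] = 5

5


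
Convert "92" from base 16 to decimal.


Input: "92" in base 16
Positional expansion:
  Digit '9' (value 9) x 16^1 = 144
  Digit '2' (value 2) x 16^0 = 2
Sum = 146

146


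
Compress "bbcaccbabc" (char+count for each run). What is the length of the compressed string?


Input: bbcaccbabc
Runs:
  'b' x 2 => "b2"
  'c' x 1 => "c1"
  'a' x 1 => "a1"
  'c' x 2 => "c2"
  'b' x 1 => "b1"
  'a' x 1 => "a1"
  'b' x 1 => "b1"
  'c' x 1 => "c1"
Compressed: "b2c1a1c2b1a1b1c1"
Compressed length: 16

16


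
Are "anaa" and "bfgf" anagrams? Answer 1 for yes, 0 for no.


Strings: "anaa", "bfgf"
Sorted first:  aaan
Sorted second: bffg
Differ at position 0: 'a' vs 'b' => not anagrams

0


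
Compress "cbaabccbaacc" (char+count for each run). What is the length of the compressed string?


Input: cbaabccbaacc
Runs:
  'c' x 1 => "c1"
  'b' x 1 => "b1"
  'a' x 2 => "a2"
  'b' x 1 => "b1"
  'c' x 2 => "c2"
  'b' x 1 => "b1"
  'a' x 2 => "a2"
  'c' x 2 => "c2"
Compressed: "c1b1a2b1c2b1a2c2"
Compressed length: 16

16


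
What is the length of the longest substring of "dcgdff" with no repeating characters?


Input: "dcgdff"
Sliding window (track last position of each char):
  Position 0 ('d'): window [0,0] length 1 -- new best
  Position 1 ('c'): window [0,1] length 2 -- new best
  Position 2 ('g'): window [0,2] length 3 -- new best
  Position 3 ('d'): repeat (last at 0), move window start to 1
  Position 3 ('d'): window [1,3] length 3
  Position 4 ('f'): window [1,4] length 4 -- new best
  Position 5 ('f'): repeat (last at 4), move window start to 5
  Position 5 ('f'): window [5,5] length 1
Longest substring with no repeats: "cgdf" with length 4

4


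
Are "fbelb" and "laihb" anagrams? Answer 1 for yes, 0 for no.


Strings: "fbelb", "laihb"
Sorted first:  bbefl
Sorted second: abhil
Differ at position 0: 'b' vs 'a' => not anagrams

0


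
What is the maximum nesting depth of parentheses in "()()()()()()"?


Input: "()()()()()()"
Tracking depth:
  Position 0 '(': depth becomes 1
  Position 1 ')': depth becomes 0
  Position 2 '(': depth becomes 1
  Position 3 ')': depth becomes 0
  Position 4 '(': depth becomes 1
  Position 5 ')': depth becomes 0
  Position 6 '(': depth becomes 1
  Position 7 ')': depth becomes 0
  Position 8 '(': depth becomes 1
  Position 9 ')': depth becomes 0
  Position 10 '(': depth becomes 1
  Position 11 ')': depth becomes 0
Maximum depth reached: 1

1


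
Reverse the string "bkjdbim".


Input: bkjdbim
Reading characters right to left:
  Position 6: 'm'
  Position 5: 'i'
  Position 4: 'b'
  Position 3: 'd'
  Position 2: 'j'
  Position 1: 'k'
  Position 0: 'b'
Reversed: mibdjkb

mibdjkb
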